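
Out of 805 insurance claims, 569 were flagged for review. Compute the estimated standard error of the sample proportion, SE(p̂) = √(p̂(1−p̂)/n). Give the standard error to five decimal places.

SE = 0.01604

p̂ = 569/805 = 0.70683.
p̂(1−p̂) = 0.70683·0.29317 = 0.207221.
SE = √(0.207221/805) = 0.01604.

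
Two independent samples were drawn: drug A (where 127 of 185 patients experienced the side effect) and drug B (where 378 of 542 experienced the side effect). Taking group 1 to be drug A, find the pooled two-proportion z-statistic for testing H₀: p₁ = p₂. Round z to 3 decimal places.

z = -0.279

Sample proportions: p̂₁ = 127/185 = 0.68649 and p̂₂ = 378/542 = 0.69742.
Pooling: p̂ = 505/727 = 0.69464.
Pooled SE = √[0.2121170·0.00725042] ≈ 0.039217.
z = (p̂₁ − p̂₂)/SE = (0.68649 − 0.69742)/0.039217 = -0.01093/0.039217 = -0.279.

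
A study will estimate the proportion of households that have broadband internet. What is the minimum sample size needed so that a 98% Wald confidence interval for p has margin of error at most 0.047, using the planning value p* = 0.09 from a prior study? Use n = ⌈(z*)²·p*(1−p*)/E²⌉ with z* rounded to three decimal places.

n = 201

z* = 2.326 at the 98% level.
p*(1−p*) = 0.0819.
(z*)²·p*(1−p*)/E² = 5.410276·0.0819/0.002209 = 200.589.
Rounding up, n = 201.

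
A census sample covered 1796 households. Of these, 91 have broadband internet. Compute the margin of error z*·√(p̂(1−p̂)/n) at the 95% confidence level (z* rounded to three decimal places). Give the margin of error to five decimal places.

ME = 0.01014

Sample proportion p̂ = 91/1796 = 0.05067.
SE(p̂) = √(0.05067·0.94933/1796) = 0.005175.
z* = 1.960 at the 95% level.
Margin of error = z*·SE = 1.960 × 0.005175 = 0.01014.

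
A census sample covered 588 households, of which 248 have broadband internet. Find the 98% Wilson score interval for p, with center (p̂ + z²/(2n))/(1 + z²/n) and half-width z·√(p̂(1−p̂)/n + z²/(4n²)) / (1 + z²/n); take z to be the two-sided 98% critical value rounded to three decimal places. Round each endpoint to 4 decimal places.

(0.3753, 0.4696)

Here p̂ = 248/588 = 0.42177 and z = 2.326 (z² = 5.410276).
Denominator 1 + z²/n = 1 + 5.410276/588 = 1.009201.
Center = (0.42177 + 0.004601)/1.009201 = 0.42248.
Radicand: p̂(1−p̂)/n + z²/(4n²) = 0.000414762 + 0.000003912 = 0.000418674.
Half-width = 2.326·√0.000418674/1.009201 = 0.04716.
So the interval runs from 0.3753 to 0.4696.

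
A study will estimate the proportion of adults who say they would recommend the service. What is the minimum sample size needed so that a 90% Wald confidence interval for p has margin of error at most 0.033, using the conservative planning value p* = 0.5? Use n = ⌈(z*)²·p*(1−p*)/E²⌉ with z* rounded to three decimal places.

For 90% confidence, z* = 1.645.
p*(1−p*) = 0.2500.
Required n before rounding: 2.706025 × 0.2500 / 0.033² = 621.218.
⌈621.218⌉ = 622.

n = 622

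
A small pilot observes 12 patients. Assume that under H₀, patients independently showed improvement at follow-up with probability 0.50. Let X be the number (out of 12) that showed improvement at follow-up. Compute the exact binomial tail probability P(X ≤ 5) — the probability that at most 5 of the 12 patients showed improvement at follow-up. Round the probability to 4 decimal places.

P = 0.3872

X ~ Binomial(n=12, p=0.50).
P(X ≤ 5) = Σ_{j=0}^{5} C(12,j)·0.50^j·0.50^{12−j}.
= 0.000244 + 0.002930 + 0.016113 + 0.053711 + 0.120850 + 0.193359 = 0.3872.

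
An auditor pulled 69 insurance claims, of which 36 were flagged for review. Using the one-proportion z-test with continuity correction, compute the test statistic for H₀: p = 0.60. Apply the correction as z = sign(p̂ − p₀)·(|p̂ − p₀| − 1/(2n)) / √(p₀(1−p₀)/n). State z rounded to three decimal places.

With x = 36 successes in n = 69, p̂ = 0.52174. p̂ − p₀ = -0.078261.
Continuity correction 1/(2n) = 1/138 = 0.007246.
Corrected numerator: |-0.078261| − 0.007246 = 0.071015.
SE₀ = √(0.60·0.40/69) = 0.058977.
z = −0.071015/0.058977 = -1.204.

z = -1.204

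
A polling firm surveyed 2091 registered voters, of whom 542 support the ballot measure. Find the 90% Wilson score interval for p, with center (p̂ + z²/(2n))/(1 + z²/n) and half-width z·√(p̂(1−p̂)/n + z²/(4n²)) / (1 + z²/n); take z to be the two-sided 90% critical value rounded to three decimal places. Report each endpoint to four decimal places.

(0.2438, 0.2753)

p̂ = 542/2091 = 0.25921; z = 1.645, so z² = 2.706025.
1 + z²/n = 1.001294.
Adjusted center: (0.25921 + z²/(2n))/1.001294 = 0.25952.
Radicand: p̂(1−p̂)/n + z²/(4n²) = 0.000091831 + 0.000000155 = 0.000091986.
Half-width = 1.645·√0.000091986/1.001294 = 0.01576.
CI: 0.25952 ± 0.01576 = (0.2438, 0.2753).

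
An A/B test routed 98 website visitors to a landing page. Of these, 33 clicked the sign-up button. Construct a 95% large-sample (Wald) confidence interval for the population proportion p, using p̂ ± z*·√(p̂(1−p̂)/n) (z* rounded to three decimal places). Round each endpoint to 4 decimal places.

Sample proportion p̂ = 33/98 = 0.33673.
Standard error of p̂: √(0.223344/98) = √0.002279025 = 0.047739.
For 95% confidence, z* = 1.960.
Margin of error: 1.960 × 0.047739 = 0.09357.
Interval: 0.33673 ± 0.09357 → (0.2432, 0.4303).

(0.2432, 0.4303)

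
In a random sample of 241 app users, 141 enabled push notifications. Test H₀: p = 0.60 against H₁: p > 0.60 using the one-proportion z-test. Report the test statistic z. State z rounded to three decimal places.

p̂ = 141/241 = 0.58506.
SE₀ = √(0.60·0.40/241) = 0.031557.
z = (p̂ − p₀)/SE = (0.58506 − 0.60)/0.031557 = -0.473.

z = -0.473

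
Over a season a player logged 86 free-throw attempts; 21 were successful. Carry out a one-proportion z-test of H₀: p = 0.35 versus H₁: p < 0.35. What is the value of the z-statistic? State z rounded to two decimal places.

z = -2.06

p̂ = 21/86 = 0.24419.
Under H₀, SE = √(p₀(1−p₀)/n) = √(0.35·0.65/86) = √0.002645349 = 0.051433.
Test statistic: z = -0.10581/0.051433 = -2.06.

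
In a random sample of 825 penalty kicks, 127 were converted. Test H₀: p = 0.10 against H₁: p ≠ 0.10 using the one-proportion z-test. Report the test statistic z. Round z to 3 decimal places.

z = 5.164

p̂ = 127/825 = 0.15394.
Null standard error: √(0.10·0.90/825) = √0.000109091 = 0.010445.
Test statistic: z = 0.05394/0.010445 = 5.164.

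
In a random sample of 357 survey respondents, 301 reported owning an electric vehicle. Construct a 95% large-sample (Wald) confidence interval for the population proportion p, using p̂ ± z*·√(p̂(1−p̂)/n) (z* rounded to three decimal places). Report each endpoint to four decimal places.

(0.8054, 0.8809)

The sample proportion is 301/357 = 0.84314.
SE = √(p̂(1−p̂)/n) = √(0.132257/357) = 0.019248.
For 95% confidence, z* = 1.960.
Margin of error: 1.960 × 0.019248 = 0.03773.
CI: 0.84314 ± 0.03773 = (0.8054, 0.8809).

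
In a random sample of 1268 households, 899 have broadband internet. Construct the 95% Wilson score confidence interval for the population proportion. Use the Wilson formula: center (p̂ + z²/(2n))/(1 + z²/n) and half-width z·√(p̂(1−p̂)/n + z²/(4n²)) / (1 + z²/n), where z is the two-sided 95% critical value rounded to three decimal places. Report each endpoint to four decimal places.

(0.6834, 0.7333)

p̂ = 899/1268 = 0.70899; z = 1.960, so z² = 3.841600.
1 + z²/n = 1.003030.
Adjusted center: (0.70899 + z²/(2n))/1.003030 = 0.70836.
Radicand: p̂(1−p̂)/n + z²/(4n²) = 0.000162715 + 0.000000597 = 0.000163312.
Half-width = z·√(radicand)/denom = 1.960·0.012779/1.003030 = 0.02497.
So the interval runs from 0.6834 to 0.7333.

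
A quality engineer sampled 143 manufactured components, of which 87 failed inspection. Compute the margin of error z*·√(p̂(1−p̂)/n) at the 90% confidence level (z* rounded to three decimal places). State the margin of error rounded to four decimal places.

ME = 0.0671

With x = 87 successes in n = 143, p̂ = 0.60839.
SE = √(p̂(1−p̂)/n) = √(0.238251/143) = 0.040818.
The 90% critical value is z* = 1.645.
Margin of error = z*·SE = 1.645 × 0.040818 = 0.0671.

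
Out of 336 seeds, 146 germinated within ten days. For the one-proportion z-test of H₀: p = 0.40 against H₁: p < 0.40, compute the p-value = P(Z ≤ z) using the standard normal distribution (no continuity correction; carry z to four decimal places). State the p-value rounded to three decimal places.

p-value = 0.902

With x = 146 successes in n = 336, p̂ = 0.43452.
Null standard error: √(0.40·0.60/336) = √0.000714286 = 0.026726.
Test statistic (full precision, shown to 4 dp): z = (146/336 − 0.40)/SE₀ ≈ 1.2918.
From the standard normal, P(Z ≤ z) = 0.902.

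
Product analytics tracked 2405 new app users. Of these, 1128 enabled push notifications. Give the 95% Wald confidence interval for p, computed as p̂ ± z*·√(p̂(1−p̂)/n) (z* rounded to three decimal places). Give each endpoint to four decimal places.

(0.4491, 0.4890)

With x = 1128 successes in n = 2405, p̂ = 0.46902.
Standard error of p̂: √(0.249040/2405) = √0.000103551 = 0.010176.
For 95% confidence, z* = 1.960.
Margin = 1.960·0.010176 = 0.01994.
Interval: 0.46902 ± 0.01994 → (0.4491, 0.4890).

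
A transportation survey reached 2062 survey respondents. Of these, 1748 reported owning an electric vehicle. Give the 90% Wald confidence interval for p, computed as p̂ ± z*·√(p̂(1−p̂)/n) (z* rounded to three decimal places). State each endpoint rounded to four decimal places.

(0.8347, 0.8607)

Sample proportion p̂ = 1748/2062 = 0.84772.
Standard error of p̂: √(0.129090/2062) = √0.000062604 = 0.007912.
z* = 1.645 at the 90% level.
Margin = 1.645·0.007912 = 0.01302.
Interval: 0.84772 ± 0.01302 → (0.8347, 0.8607).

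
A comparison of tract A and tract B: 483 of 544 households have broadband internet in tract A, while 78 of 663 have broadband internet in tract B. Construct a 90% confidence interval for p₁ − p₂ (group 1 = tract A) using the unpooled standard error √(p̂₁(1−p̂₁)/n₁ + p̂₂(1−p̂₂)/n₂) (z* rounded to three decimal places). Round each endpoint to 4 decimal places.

(0.7399, 0.8005)

p̂₁ = 0.88787, p̂₂ = 0.11765, so the observed difference is 0.77022.
Unpooled SE = √(p̂₁(1−p̂₁)/n₁ + p̂₂(1−p̂₂)/n₂) = √(0.000183012 + 0.000156570) = 0.018428.
z* = 1.645 at the 90% level. Margin = 1.645·0.018428 = 0.03031.
So the interval runs from 0.7399 to 0.8005.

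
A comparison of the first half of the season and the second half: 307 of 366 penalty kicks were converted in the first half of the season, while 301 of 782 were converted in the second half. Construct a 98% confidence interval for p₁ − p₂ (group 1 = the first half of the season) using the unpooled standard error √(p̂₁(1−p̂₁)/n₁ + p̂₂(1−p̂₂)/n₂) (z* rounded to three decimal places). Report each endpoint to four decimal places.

p̂₁ = 307/366 = 0.83880, p̂₂ = 301/782 = 0.38491; p̂₁ − p̂₂ = 0.45389.
Unpooled SE = √(p̂₁(1−p̂₁)/n₁ + p̂₂(1−p̂₂)/n₂) = √(0.000369443 + 0.000302755) = 0.025927.
The 98% critical value is z* = 2.326. Margin of error = 0.06031.
CI: 0.45389 ± 0.06031 = (0.3936, 0.5142).

(0.3936, 0.5142)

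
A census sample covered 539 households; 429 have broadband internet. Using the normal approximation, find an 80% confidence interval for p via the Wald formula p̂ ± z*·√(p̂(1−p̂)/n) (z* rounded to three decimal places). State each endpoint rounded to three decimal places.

p̂ = 429/539 = 0.79592.
SE(p̂) = √(0.79592·0.20408/539) = 0.017360.
z* = 1.282 at the 80% level.
Margin = 1.282·0.017360 = 0.02226.
Interval: 0.79592 ± 0.02226 → (0.774, 0.818).

(0.774, 0.818)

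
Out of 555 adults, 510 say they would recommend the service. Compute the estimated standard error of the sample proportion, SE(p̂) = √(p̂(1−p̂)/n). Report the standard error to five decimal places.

p̂ = 510/555 = 0.91892.
p̂(1−p̂) = 0.074506.
SE = √(0.074506/555) = √0.000134245 = 0.01159.

SE = 0.01159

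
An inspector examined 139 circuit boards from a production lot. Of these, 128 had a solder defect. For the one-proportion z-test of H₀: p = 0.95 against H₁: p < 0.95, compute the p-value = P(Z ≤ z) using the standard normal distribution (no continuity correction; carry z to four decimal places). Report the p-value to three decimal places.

Sample proportion p̂ = 128/139 = 0.92086.
Null standard error: √(0.95·0.05/139) = √0.000341727 = 0.018486.
z = (p̂ − p₀)/SE = (128/139 − 0.95)/0.018486 ≈ -1.5762.
From the standard normal, P(Z ≤ z) = 0.057.

p-value = 0.057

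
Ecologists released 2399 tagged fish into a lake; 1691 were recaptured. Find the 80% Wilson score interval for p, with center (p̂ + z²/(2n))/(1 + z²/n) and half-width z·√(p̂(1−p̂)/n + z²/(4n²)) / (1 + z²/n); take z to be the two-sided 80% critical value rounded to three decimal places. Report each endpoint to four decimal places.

(0.6928, 0.7167)

Here p̂ = 1691/2399 = 0.70488 and z = 1.282 (z² = 1.643524).
1 + z²/n = 1.000685.
Adjusted center: (0.70488 + z²/(2n))/1.000685 = 0.70474.
Radicand: p̂(1−p̂)/n + z²/(4n²) = 0.000086713 + 0.000000071 = 0.000086784.
Half-width = z·√(radicand)/denom = 1.282·0.009316/1.000685 = 0.01193.
So the interval runs from 0.6928 to 0.7167.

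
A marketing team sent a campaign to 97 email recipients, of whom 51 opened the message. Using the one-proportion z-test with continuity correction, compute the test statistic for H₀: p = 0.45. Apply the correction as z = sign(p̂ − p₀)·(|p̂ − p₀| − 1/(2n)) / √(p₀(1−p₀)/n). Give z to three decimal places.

With x = 51 successes in n = 97, p̂ = 0.52577. p̂ − p₀ = 0.075773.
Continuity correction 1/(2n) = 1/194 = 0.005155.
Corrected numerator: |0.075773| − 0.005155 = 0.070618.
SE₀ = √(0.45·0.55/97) = 0.050513.
z = +0.070618/0.050513 = 1.398.

z = 1.398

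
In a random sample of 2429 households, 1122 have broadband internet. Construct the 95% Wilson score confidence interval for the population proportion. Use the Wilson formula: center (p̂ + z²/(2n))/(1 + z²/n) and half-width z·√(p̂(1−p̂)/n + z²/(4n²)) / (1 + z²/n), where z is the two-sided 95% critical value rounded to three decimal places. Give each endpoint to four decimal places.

Here p̂ = 1122/2429 = 0.46192 and z = 1.960 (z² = 3.841600).
1 + z²/n = 1.001582.
Center = (0.46192 + 0.000791)/1.001582 = 0.46198.
Radicand: p̂(1−p̂)/n + z²/(4n²) = 0.000102326 + 0.000000163 = 0.000102489.
Half-width = z·√(radicand)/denom = 1.960·0.010124/1.001582 = 0.01981.
CI: 0.46198 ± 0.01981 = (0.4422, 0.4818).

(0.4422, 0.4818)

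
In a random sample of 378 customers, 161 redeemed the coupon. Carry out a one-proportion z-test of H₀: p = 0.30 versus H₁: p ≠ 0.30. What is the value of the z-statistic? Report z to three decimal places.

With x = 161 successes in n = 378, p̂ = 0.42593.
SE₀ = √(0.30·0.70/378) = 0.023570.
z = (p̂ − p₀)/SE = (0.42593 − 0.30)/0.023570 = 5.343.

z = 5.343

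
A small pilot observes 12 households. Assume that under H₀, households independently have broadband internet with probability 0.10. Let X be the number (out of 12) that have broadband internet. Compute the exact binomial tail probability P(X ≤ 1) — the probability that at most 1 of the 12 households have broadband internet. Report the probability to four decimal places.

P = 0.6590

X is binomial with n = 12 and p = 0.10.
P(X ≤ 1) = C(12,0)·0.10^0·0.90^12 + C(12,1)·0.10^1·0.90^11.
= 0.282430 + 0.376573 = 0.6590.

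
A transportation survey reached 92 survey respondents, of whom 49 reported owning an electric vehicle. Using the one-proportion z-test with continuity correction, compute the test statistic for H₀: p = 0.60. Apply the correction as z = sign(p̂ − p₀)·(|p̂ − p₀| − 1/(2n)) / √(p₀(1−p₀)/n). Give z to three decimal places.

z = -1.213

p̂ = 49/92 = 0.53261. p̂ − p₀ = -0.067391.
Continuity correction 1/(2n) = 1/184 = 0.005435.
Corrected numerator: |-0.067391| − 0.005435 = 0.061956.
Null standard error: √(0.60·0.40/92) = √0.002608696 = 0.051075.
z = −0.061956/0.051075 = -1.213.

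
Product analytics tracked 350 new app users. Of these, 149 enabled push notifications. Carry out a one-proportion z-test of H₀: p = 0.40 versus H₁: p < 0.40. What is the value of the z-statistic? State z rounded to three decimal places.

With x = 149 successes in n = 350, p̂ = 0.42571.
Under H₀, SE = √(p₀(1−p₀)/n) = √(0.40·0.60/350) = √0.000685714 = 0.026186.
z = (0.42571 − 0.40)/0.026186 = 0.02571/0.026186 = 0.982.

z = 0.982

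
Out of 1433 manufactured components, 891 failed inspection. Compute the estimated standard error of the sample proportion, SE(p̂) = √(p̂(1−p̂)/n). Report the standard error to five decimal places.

SE = 0.01281

p̂ = 891/1433 = 0.62177.
p̂(1−p̂) = 0.235172.
SE = √(0.235172/1433) = 0.01281.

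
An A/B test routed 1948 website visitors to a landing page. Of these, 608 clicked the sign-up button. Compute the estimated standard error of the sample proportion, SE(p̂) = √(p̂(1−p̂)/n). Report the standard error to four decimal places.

SE = 0.0105

Sample proportion p̂ = 608/1948 = 0.31211.
p̂(1−p̂) = 0.31211·0.68789 = 0.214697.
SE = √(0.214697/1948) = √0.000110214 = 0.0105.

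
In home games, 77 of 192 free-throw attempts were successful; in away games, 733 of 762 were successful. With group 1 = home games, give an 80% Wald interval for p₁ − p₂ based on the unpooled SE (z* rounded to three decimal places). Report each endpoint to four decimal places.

p̂₁ = 77/192 = 0.40104, p̂₂ = 733/762 = 0.96194; p̂₁ − p̂₂ = -0.56090.
Unpooled SE = √(p̂₁(1−p̂₁)/n₁ + p̂₂(1−p̂₂)/n₂) = √(0.001251079 + 0.000048044) = 0.036043.
For 80% confidence, z* = 1.282. Margin of error = 0.04621.
So the interval runs from -0.6071 to -0.5147.

(-0.6071, -0.5147)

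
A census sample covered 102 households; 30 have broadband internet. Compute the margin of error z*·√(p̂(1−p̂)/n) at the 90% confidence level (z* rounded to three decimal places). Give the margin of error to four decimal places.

Sample proportion p̂ = 30/102 = 0.29412.
SE = √(p̂(1−p̂)/n) = √(0.207612/102) = 0.045116.
For 90% confidence, z* = 1.645.
Margin of error = z*·SE = 1.645 × 0.045116 = 0.0742.

ME = 0.0742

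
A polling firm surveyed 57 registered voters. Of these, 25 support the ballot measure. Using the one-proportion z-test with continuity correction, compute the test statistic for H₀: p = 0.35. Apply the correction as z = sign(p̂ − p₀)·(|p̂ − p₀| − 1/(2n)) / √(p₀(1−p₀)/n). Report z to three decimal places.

z = 1.264

With x = 25 successes in n = 57, p̂ = 0.43860. p̂ − p₀ = 0.088596.
Continuity correction 1/(2n) = 1/114 = 0.008772.
Corrected numerator: |0.088596| − 0.008772 = 0.079824.
Null standard error: √(0.35·0.65/57) = √0.003991228 = 0.063176.
z = +0.079824/0.063176 = 1.264.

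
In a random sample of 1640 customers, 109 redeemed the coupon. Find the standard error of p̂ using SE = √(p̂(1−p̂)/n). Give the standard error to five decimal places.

SE = 0.00615

p̂ = 109/1640 = 0.06646.
p̂(1−p̂) = 0.062043.
Dividing by n and taking the root: √0.000037831 = 0.00615.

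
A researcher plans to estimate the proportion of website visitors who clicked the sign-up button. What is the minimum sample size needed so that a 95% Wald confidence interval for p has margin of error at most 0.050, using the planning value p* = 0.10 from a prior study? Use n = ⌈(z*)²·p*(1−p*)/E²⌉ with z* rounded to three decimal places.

For 95% confidence, z* = 1.960.
p*(1−p*) = 0.10·0.90 = 0.0900.
(z*)²·p*(1−p*)/E² = 3.841600·0.0900/0.002500 = 138.298.
Rounding up, n = 139.

n = 139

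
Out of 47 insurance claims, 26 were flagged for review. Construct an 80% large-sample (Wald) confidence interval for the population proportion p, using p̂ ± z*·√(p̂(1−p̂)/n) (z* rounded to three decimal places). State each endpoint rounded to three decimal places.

(0.460, 0.646)

The sample proportion is 26/47 = 0.55319.
SE = √(p̂(1−p̂)/n) = √(0.247171/47) = 0.072519.
z* = 1.282 at the 80% level.
Margin of error: 1.282 × 0.072519 = 0.09297.
So the interval runs from 0.460 to 0.646.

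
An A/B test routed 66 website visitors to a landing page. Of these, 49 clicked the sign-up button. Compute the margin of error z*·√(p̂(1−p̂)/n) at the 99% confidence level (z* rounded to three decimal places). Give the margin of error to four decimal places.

ME = 0.1387

p̂ = 49/66 = 0.74242.
SE(p̂) = √(0.74242·0.25758/66) = 0.053828.
The 99% critical value is z* = 2.576.
Margin of error = z*·SE = 2.576 × 0.053828 = 0.1387.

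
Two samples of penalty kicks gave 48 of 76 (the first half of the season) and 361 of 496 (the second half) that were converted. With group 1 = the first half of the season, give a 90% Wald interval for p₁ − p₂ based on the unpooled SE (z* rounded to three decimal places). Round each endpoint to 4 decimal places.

p̂₁ = 0.63158, p̂₂ = 0.72782, so the observed difference is -0.09624.
Unpooled SE = √(p̂₁(1−p̂₁)/n₁ + p̂₂(1−p̂₂)/n₂) = √(0.003061671 + 0.000399389) = 0.058831.
For 90% confidence, z* = 1.645. Margin of error = 0.09678.
CI: -0.09624 ± 0.09678 = (-0.1930, 0.0005).

(-0.1930, 0.0005)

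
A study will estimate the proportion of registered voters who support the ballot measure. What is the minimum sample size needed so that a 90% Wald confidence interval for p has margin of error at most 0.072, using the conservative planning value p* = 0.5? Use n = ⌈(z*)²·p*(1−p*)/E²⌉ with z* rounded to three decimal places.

n = 131

z* = 1.645 at the 90% level.
p*(1−p*) = 0.2500.
Required n before rounding: 2.706025 × 0.2500 / 0.072² = 130.499.
Rounding up, n = 131.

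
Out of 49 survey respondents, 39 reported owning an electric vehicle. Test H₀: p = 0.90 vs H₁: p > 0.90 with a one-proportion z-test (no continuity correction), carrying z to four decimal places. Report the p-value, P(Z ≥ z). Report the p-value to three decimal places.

p-value = 0.992

p̂ = 39/49 = 0.79592.
Under H₀, SE = √(p₀(1−p₀)/n) = √(0.90·0.10/49) = √0.001836735 = 0.042857.
Test statistic (full precision, shown to 4 dp): z = (39/49 − 0.90)/SE₀ ≈ -2.4286.
p-value = P(Z ≥ z) with z = -2.4286 → 0.992.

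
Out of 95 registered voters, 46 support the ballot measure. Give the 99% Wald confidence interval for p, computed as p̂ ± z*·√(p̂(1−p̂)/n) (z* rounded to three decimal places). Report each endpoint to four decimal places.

With x = 46 successes in n = 95, p̂ = 0.48421.
Standard error of p̂: √(0.249751/95) = √0.002628955 = 0.051273.
z* = 2.576 at the 99% level.
Margin of error: 2.576 × 0.051273 = 0.13208.
So the interval runs from 0.3521 to 0.6163.

(0.3521, 0.6163)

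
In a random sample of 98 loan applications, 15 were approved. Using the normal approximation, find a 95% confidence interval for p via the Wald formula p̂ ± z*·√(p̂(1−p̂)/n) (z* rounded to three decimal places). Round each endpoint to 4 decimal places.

(0.0818, 0.2243)

p̂ = 15/98 = 0.15306.
SE = √(p̂(1−p̂)/n) = √(0.129633/98) = 0.036370.
For 95% confidence, z* = 1.960.
Margin of error: 1.960 × 0.036370 = 0.07129.
CI: 0.15306 ± 0.07129 = (0.0818, 0.2243).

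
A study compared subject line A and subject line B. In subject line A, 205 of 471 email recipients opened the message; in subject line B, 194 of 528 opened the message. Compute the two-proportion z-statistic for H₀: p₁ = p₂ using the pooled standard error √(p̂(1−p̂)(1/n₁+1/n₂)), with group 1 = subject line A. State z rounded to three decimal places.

z = 2.185

p̂₁ = 205/471 = 0.43524, p̂₂ = 194/528 = 0.36742.
Pooling: p̂ = 399/999 = 0.39940.
Pooled SE = √[0.2398795·0.00401708] ≈ 0.031042.
z = (p̂₁ − p̂₂)/SE = (0.43524 − 0.36742)/0.031042 = 0.06782/0.031042 = 2.185.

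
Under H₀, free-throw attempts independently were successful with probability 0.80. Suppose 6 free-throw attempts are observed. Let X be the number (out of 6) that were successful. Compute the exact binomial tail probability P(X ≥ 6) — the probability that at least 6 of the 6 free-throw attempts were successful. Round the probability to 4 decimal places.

P = 0.2621

X is binomial with n = 6 and p = 0.80.
P(X ≥ 6) = C(6,6)·0.80^6·0.20^0.
= 0.262144 = 0.2621.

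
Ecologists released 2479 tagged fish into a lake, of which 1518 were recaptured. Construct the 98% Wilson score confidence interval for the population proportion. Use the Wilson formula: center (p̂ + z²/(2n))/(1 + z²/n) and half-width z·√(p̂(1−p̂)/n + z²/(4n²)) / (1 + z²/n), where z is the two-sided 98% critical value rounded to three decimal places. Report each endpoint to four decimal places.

(0.5894, 0.6348)

p̂ = 1518/2479 = 0.61234; z = 2.326, so z² = 5.410276.
1 + z²/n = 1.002182.
Center = (0.61234 + 0.001091)/1.002182 = 0.61210.
Radicand: p̂(1−p̂)/n + z²/(4n²) = 0.000095756 + 0.000000220 = 0.000095976.
Half-width = z·√(radicand)/denom = 2.326·0.009797/1.002182 = 0.02274.
Interval: 0.61210 ± 0.02274 → (0.5894, 0.6348).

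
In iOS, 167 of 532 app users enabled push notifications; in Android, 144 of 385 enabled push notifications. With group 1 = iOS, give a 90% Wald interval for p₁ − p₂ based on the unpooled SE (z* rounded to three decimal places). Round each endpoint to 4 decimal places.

p̂₁ = 167/532 = 0.31391, p̂₂ = 144/385 = 0.37403; p̂₁ − p̂₂ = -0.06012.
SE = √(0.000404832 + 0.000608131) = √0.001012963 = 0.031827.
The 90% critical value is z* = 1.645. Margin of error = 0.05236.
CI: -0.06012 ± 0.05236 = (-0.1125, -0.0078).

(-0.1125, -0.0078)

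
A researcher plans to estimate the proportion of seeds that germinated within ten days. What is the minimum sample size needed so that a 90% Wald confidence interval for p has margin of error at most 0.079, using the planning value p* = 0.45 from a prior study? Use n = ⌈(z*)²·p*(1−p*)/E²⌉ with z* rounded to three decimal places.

n = 108

z* = 1.645 at the 90% level.
p*(1−p*) = 0.45·0.55 = 0.2475.
Required n before rounding: 2.706025 × 0.2475 / 0.079² = 107.313.
Rounding up, n = 108.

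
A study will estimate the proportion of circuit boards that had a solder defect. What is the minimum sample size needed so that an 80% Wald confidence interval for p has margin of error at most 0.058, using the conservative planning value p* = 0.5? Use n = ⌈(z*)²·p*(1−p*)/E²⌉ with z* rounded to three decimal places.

For 80% confidence, z* = 1.282.
p*(1−p*) = 0.50·0.50 = 0.2500.
Required n before rounding: 1.643524 × 0.2500 / 0.058² = 122.141.
⌈122.141⌉ = 123.

n = 123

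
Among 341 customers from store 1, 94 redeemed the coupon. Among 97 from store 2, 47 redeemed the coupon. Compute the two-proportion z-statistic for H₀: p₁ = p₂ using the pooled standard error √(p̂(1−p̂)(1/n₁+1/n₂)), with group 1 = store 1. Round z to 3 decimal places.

z = -3.885

p̂₁ = 94/341 = 0.27566, p̂₂ = 47/97 = 0.48454.
Pooling: p̂ = 141/438 = 0.32192.
Pooled SE = √[0.2182867·0.01324183] ≈ 0.053764.
z = -0.20888/0.053764 = -3.885.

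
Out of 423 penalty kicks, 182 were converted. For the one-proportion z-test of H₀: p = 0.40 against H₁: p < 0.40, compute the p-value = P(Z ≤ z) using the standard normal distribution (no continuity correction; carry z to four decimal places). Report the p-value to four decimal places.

p-value = 0.8980

The sample proportion is 182/423 = 0.43026.
SE₀ = √(0.40·0.60/423) = 0.023820.
Test statistic (full precision, shown to 4 dp): z = (182/423 − 0.40)/SE₀ ≈ 1.2704.
From the standard normal, P(Z ≤ z) = 0.8980.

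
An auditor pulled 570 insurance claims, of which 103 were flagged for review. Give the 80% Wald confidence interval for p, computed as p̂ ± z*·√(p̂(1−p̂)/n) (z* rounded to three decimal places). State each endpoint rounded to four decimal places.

Sample proportion p̂ = 103/570 = 0.18070.
Standard error of p̂: √(0.148049/570) = √0.000259734 = 0.016116.
z* = 1.282 at the 80% level.
Margin of error: 1.282 × 0.016116 = 0.02066.
Interval: 0.18070 ± 0.02066 → (0.1600, 0.2014).

(0.1600, 0.2014)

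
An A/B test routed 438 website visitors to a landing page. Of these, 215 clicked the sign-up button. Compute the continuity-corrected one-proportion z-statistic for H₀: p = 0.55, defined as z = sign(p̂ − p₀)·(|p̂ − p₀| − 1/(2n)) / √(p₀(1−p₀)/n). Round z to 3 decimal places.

z = -2.440

With x = 215 successes in n = 438, p̂ = 0.49087. p̂ − p₀ = -0.059132.
Continuity correction 1/(2n) = 1/876 = 0.001142.
Corrected numerator: |-0.059132| − 0.001142 = 0.057990.
SE₀ = √(0.55·0.45/438) = 0.023771.
z = −0.057990/0.023771 = -2.440.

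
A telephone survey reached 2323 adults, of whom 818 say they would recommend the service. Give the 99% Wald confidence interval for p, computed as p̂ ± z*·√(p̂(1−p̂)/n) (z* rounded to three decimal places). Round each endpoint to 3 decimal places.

(0.327, 0.378)

p̂ = 818/2323 = 0.35213.
Standard error of p̂: √(0.228135/2323) = √0.000098207 = 0.009910.
For 99% confidence, z* = 2.576.
Margin of error: 2.576 × 0.009910 = 0.02553.
CI: 0.35213 ± 0.02553 = (0.327, 0.378).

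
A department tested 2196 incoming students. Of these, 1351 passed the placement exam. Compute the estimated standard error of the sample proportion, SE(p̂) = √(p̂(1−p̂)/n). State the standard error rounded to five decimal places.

SE = 0.01038

The sample proportion is 1351/2196 = 0.61521.
p̂(1−p̂) = 0.61521·0.38479 = 0.236727.
Dividing by n and taking the root: √0.000107799 = 0.01038.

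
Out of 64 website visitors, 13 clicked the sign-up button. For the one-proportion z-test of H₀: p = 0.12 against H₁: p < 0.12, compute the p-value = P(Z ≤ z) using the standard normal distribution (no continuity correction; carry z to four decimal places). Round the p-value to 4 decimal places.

p-value = 0.9796

With x = 13 successes in n = 64, p̂ = 0.20312.
Under H₀, SE = √(p₀(1−p₀)/n) = √(0.12·0.88/64) = √0.001650000 = 0.040620.
z = (p̂ − p₀)/SE = (13/64 − 0.12)/0.040620 ≈ 2.0464.
From the standard normal, P(Z ≤ z) = 0.9796.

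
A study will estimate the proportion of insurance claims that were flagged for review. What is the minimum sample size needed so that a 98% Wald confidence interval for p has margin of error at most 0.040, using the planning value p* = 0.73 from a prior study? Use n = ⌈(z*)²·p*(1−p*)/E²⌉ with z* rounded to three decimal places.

The 98% critical value is z* = 2.326.
p*(1−p*) = 0.1971.
Required n before rounding: 5.410276 × 0.1971 / 0.040² = 666.478.
Rounding up, n = 667.

n = 667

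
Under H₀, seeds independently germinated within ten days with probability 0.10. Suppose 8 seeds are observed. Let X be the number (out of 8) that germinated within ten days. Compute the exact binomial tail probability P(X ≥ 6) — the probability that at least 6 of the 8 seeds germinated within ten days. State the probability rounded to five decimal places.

P = 0.00002

X is binomial with n = 8 and p = 0.10.
P(X ≥ 6) = C(8,6)·0.10^6·0.90^2 + C(8,7)·0.10^7·0.90^1 + C(8,8)·0.10^8·0.90^0.
= 0.000023 + 0.000001 + 0.000000 = 0.00002.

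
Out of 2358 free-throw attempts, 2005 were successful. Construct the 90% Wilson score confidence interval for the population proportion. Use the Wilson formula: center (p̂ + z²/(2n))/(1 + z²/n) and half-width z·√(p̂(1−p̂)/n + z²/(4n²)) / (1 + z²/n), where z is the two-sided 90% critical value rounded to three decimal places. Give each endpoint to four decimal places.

Here p̂ = 2005/2358 = 0.85030 and z = 1.645 (z² = 2.706025).
Denominator 1 + z²/n = 1 + 2.706025/2358 = 1.001148.
Center = (0.85030 + 0.000574)/1.001148 = 0.84990.
Radicand: p̂(1−p̂)/n + z²/(4n²) = 0.000053983 + 0.000000122 = 0.000054105.
Half-width = z·√(radicand)/denom = 1.645·0.007356/1.001148 = 0.01209.
So the interval runs from 0.8378 to 0.8620.

(0.8378, 0.8620)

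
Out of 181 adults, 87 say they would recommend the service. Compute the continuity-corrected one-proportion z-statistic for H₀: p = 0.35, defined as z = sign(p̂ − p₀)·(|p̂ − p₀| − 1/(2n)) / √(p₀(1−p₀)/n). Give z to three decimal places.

The sample proportion is 87/181 = 0.48066. p̂ − p₀ = 0.130663.
1/(2n) = 0.002762.
Corrected numerator: |0.130663| − 0.002762 = 0.127901.
Null standard error: √(0.35·0.65/181) = √0.001256906 = 0.035453.
z = (+)0.127901/0.035453 = 3.608.

z = 3.608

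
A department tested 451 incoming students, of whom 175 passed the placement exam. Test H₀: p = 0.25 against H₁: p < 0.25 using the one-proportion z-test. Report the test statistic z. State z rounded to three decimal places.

z = 6.769

p̂ = 175/451 = 0.38803.
SE₀ = √(0.25·0.75/451) = 0.020390.
Test statistic: z = 0.13803/0.020390 = 6.769.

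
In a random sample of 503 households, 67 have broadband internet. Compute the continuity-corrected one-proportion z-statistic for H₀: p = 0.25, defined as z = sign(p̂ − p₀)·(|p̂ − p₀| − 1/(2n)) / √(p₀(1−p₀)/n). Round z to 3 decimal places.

p̂ = 67/503 = 0.13320. p̂ − p₀ = -0.116799.
1/(2n) = 0.000994.
Corrected numerator: |-0.116799| − 0.000994 = 0.115805.
Null standard error: √(0.25·0.75/503) = √0.000372763 = 0.019307.
z = (−)0.115805/0.019307 = -5.998.

z = -5.998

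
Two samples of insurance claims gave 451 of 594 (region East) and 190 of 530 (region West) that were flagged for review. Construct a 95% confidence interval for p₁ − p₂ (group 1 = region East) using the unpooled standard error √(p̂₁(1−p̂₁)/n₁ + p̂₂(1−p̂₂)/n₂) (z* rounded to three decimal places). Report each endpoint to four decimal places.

(0.3474, 0.4541)

p̂₁ = 0.75926, p̂₂ = 0.35849, so the observed difference is 0.40077.
SE = √(0.000307718 + 0.000433915) = √0.000741633 = 0.027233.
z* = 1.960 at the 95% level. Margin = 1.960·0.027233 = 0.05338.
So the interval runs from 0.3474 to 0.4541.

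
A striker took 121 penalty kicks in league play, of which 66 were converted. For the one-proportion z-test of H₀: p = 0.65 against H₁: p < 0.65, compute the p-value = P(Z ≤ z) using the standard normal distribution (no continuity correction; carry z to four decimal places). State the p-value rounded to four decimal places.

Sample proportion p̂ = 66/121 = 0.54545.
SE₀ = √(0.65·0.35/121) = 0.043361.
Test statistic (full precision, shown to 4 dp): z = (66/121 − 0.65)/SE₀ ≈ -2.4111.
p-value = P(Z ≤ z) with z = -2.4111 → 0.0080.

p-value = 0.0080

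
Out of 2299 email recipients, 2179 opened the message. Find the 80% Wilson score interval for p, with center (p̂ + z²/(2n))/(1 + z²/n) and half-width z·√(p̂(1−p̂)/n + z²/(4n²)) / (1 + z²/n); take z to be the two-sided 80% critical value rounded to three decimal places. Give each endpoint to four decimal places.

p̂ = 2179/2299 = 0.94780; z = 1.282, so z² = 1.643524.
1 + z²/n = 1.000715.
Adjusted center: (0.94780 + z²/(2n))/1.000715 = 0.94748.
Radicand: p̂(1−p̂)/n + z²/(4n²) = 0.000021519 + 0.000000078 = 0.000021597.
Half-width = z·√(radicand)/denom = 1.282·0.004647/1.000715 = 0.00595.
CI: 0.94748 ± 0.00595 = (0.9415, 0.9534).

(0.9415, 0.9534)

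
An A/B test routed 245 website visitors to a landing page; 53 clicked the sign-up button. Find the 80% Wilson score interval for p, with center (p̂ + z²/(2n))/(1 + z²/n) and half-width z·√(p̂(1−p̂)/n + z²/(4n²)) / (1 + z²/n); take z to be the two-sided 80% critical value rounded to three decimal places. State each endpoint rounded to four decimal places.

(0.1846, 0.2519)

Here p̂ = 53/245 = 0.21633 and z = 1.282 (z² = 1.643524).
1 + z²/n = 1.006708.
Adjusted center: (0.21633 + z²/(2n))/1.006708 = 0.21822.
Radicand: p̂(1−p̂)/n + z²/(4n²) = 0.000691957 + 0.000006845 = 0.000698802.
Half-width = 1.282·√0.000698802/1.006708 = 0.03366.
Interval: 0.21822 ± 0.03366 → (0.1846, 0.2519).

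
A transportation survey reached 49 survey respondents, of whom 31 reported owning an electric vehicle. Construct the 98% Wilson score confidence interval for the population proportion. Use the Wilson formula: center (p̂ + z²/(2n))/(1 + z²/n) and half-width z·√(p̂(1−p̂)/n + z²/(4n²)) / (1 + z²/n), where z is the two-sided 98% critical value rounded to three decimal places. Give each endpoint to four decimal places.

(0.4669, 0.7721)

Here p̂ = 31/49 = 0.63265 and z = 2.326 (z² = 5.410276).
Denominator 1 + z²/n = 1 + 5.410276/49 = 1.110414.
Adjusted center: (0.63265 + z²/(2n))/1.110414 = 0.61946.
Radicand: p̂(1−p̂)/n + z²/(4n²) = 0.004742922 + 0.000563336 = 0.005306258.
Half-width = z·√(radicand)/denom = 2.326·0.072844/1.110414 = 0.15259.
So the interval runs from 0.4669 to 0.7721.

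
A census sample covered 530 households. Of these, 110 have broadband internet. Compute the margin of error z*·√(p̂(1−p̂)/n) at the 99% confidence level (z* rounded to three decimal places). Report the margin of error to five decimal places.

The sample proportion is 110/530 = 0.20755.
Standard error of p̂: √(0.164471/530) = √0.000310323 = 0.017616.
For 99% confidence, z* = 2.576.
ME = 2.576·0.017616 = 0.04538.

ME = 0.04538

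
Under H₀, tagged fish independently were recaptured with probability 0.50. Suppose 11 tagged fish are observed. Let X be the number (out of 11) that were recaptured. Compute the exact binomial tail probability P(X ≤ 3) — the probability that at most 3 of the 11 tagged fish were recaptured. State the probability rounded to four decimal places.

P = 0.1133

X is binomial with n = 11 and p = 0.50.
P(X ≤ 3) = C(11,0)·0.50^0·0.50^11 + C(11,1)·0.50^1·0.50^10 + C(11,2)·0.50^2·0.50^9 + C(11,3)·0.50^3·0.50^8.
= 0.000488 + 0.005371 + 0.026855 + 0.080566 = 0.1133.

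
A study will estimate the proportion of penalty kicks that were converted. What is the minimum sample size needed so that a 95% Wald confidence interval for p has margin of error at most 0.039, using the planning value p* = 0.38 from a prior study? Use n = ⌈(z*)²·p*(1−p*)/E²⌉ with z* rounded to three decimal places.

n = 596

The 95% critical value is z* = 1.960.
p*(1−p*) = 0.38·0.62 = 0.2356.
Required n before rounding: 3.841600 × 0.2356 / 0.039² = 595.057.
Rounding up, n = 596.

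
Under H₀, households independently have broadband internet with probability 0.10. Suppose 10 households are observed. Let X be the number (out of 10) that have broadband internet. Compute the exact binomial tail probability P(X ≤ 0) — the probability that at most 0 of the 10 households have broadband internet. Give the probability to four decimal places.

X is binomial with n = 10 and p = 0.10.
P(X ≤ 0) = C(10,0)·0.10^0·0.90^10.
= 0.348678 = 0.3487.

P = 0.3487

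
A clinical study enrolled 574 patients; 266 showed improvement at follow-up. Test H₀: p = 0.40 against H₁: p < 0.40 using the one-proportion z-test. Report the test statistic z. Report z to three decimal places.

z = 3.101

The sample proportion is 266/574 = 0.46341.
Under H₀, SE = √(p₀(1−p₀)/n) = √(0.40·0.60/574) = √0.000418118 = 0.020448.
z = (0.46341 − 0.40)/0.020448 = 0.06341/0.020448 = 3.101.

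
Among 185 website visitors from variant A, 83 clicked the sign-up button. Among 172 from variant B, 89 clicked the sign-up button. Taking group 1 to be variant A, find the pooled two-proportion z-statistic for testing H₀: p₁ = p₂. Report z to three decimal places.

p̂₁ = 83/185 = 0.44865, p̂₂ = 89/172 = 0.51744.
Pooled p̂ = (83+89)/(185+172) = 172/357 = 0.48179.
SE = √[p̂(1−p̂)(1/n₁+1/n₂)] = √[0.48179·0.51821·(1/185+1/172)] ≈ 0.052926.
z = -0.06879/0.052926 = -1.300.

z = -1.300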